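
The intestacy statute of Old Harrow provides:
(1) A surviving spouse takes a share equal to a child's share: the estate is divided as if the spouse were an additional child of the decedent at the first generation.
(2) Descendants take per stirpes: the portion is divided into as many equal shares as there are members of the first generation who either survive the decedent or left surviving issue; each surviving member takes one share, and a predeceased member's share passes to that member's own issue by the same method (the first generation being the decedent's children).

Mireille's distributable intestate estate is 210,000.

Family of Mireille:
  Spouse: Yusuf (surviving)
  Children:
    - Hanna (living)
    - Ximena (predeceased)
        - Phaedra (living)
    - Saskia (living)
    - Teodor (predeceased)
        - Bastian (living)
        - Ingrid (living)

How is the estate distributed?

Yusuf: 42,000; Hanna: 42,000; Phaedra: 42,000; Saskia: 42,000; Bastian: 21,000; Ingrid: 21,000

The spouse counts as an additional share at the children's level, so there are 5 primary shares of 42,000. Yusuf takes one such share (42,000).
The children's combined portion (168,000) is divided into 4 shares of 42,000: Hanna and Saskia each take 42,000; Ximena's 42,000 share passes to Ximena's issue; Teodor's 42,000 share passes to Teodor's issue.
Ximena's share (42,000) passes entirely to Phaedra.
Teodor's share (42,000) is divided into 2 shares of 21,000: Bastian and Ingrid each take 21,000.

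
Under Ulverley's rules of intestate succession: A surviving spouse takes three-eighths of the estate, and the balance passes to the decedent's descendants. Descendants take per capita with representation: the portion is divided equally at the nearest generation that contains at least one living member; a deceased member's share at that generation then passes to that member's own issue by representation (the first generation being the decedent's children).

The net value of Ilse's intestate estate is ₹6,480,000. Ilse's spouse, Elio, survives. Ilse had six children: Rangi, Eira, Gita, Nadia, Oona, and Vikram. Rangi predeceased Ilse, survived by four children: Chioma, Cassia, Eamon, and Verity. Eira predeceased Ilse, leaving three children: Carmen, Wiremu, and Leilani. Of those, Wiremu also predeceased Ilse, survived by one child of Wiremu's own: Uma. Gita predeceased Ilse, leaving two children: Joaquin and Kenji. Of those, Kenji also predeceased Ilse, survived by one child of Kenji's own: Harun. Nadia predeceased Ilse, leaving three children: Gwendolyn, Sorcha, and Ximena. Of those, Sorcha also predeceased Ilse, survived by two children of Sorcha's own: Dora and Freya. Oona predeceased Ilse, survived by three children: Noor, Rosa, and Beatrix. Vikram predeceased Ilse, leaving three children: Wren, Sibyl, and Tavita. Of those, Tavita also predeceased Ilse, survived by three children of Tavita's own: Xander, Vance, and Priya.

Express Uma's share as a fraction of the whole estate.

Uma receives 5/144 of the estate.

Elio takes three-eighths of ₹6,480,000 = ₹2,430,000. The remaining ₹4,050,000 passes to the descendants.
No child survives, so the initial division is made at the grandchildren's generation.
The descendants' portion (₹4,050,000) is divided into 18 shares of ₹225,000: Chioma, Cassia, Eamon, Verity, Carmen, Leilani, Joaquin, Gwendolyn, Ximena, Noor, Rosa, Beatrix, Wren, and Sibyl each take ₹225,000; Wiremu's ₹225,000 share passes to Wiremu's issue; Kenji's ₹225,000 share passes to Kenji's issue; Sorcha's ₹225,000 share passes to Sorcha's issue; Tavita's ₹225,000 share passes to Tavita's issue.
Wiremu's share (₹225,000) passes entirely to Uma.
Kenji's share (₹225,000) passes entirely to Harun.
Sorcha's share (₹225,000) is divided into 2 shares of ₹112,500: Dora and Freya each take ₹112,500.
Tavita's share (₹225,000) is divided into 3 shares of ₹75,000: Xander, Vance, and Priya each take ₹75,000.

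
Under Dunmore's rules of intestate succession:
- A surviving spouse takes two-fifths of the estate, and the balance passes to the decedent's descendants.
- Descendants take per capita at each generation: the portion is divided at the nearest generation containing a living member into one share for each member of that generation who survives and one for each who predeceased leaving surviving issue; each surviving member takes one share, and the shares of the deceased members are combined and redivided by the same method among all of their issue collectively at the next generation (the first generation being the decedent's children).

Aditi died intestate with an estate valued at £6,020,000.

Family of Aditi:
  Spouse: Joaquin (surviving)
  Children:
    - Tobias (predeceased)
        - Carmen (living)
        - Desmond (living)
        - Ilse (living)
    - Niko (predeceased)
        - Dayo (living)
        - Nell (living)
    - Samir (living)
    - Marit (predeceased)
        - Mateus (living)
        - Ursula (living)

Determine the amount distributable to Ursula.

Ursula receives £387,000.

Joaquin takes two-fifths of £6,020,000 = £2,408,000. The remaining £3,612,000 passes to the descendants.
The descendants' portion (£3,612,000) is divided at the children's generation into 4 shares of £903,000. Samir takes £903,000. The 3 shares of the deceased (Tobias, Niko, and Marit) are combined into a pool of £2,709,000.
That pool (£2,709,000) is divided at the grandchildren's generation equally among Carmen, Desmond, Ilse, Dayo, Nell, Mateus, and Ursula: £387,000 each.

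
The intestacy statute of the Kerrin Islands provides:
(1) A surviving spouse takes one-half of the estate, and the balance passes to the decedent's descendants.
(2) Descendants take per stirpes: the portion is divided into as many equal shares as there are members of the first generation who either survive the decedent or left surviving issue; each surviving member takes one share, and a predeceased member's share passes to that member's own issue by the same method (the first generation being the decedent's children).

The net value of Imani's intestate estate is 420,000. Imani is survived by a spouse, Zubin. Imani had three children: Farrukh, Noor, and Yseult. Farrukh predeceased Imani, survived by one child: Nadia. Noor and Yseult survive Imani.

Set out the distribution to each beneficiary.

Zubin: 210,000; Nadia: 70,000; Noor: 70,000; Yseult: 70,000

Zubin takes one-half of 420,000 = 210,000. The remaining 210,000 passes to the descendants.
The descendants' portion (210,000) is divided into 3 shares of 70,000: Noor and Yseult each take 70,000; Farrukh's 70,000 share passes to Farrukh's issue.
Farrukh's share (70,000) passes entirely to Nadia.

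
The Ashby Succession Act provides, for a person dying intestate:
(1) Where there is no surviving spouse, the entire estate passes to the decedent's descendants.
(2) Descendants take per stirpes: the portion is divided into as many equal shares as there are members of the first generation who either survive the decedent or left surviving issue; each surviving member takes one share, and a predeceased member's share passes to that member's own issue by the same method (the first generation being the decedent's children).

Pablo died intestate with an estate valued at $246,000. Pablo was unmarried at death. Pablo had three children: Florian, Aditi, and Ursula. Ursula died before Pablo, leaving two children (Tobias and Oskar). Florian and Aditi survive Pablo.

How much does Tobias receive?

The entire $246,000 passes to the descendants.
That amount ($246,000) is divided into 3 shares of $82,000: Florian and Aditi each take $82,000; Ursula's $82,000 share passes to Ursula's issue.
Ursula's share ($82,000) is divided into 2 shares of $41,000: Tobias and Oskar each take $41,000.

Tobias receives $41,000.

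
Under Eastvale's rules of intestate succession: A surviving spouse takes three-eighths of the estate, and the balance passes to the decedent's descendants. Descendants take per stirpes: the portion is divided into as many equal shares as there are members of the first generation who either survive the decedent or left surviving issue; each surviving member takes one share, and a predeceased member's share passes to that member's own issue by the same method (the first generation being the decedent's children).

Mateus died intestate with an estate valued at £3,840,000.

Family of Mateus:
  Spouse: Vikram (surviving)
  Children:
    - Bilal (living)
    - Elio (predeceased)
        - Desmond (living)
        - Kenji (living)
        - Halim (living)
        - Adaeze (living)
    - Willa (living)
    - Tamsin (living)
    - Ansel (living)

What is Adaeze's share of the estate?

Vikram takes three-eighths of £3,840,000 = £1,440,000. The remaining £2,400,000 passes to the descendants.
The descendants' portion (£2,400,000) is divided into 5 shares of £480,000: Bilal, Willa, Tamsin, and Ansel each take £480,000; Elio's £480,000 share passes to Elio's issue.
Elio's share (£480,000) is divided into 4 shares of £120,000: Desmond, Kenji, Halim, and Adaeze each take £120,000.

Adaeze receives £120,000.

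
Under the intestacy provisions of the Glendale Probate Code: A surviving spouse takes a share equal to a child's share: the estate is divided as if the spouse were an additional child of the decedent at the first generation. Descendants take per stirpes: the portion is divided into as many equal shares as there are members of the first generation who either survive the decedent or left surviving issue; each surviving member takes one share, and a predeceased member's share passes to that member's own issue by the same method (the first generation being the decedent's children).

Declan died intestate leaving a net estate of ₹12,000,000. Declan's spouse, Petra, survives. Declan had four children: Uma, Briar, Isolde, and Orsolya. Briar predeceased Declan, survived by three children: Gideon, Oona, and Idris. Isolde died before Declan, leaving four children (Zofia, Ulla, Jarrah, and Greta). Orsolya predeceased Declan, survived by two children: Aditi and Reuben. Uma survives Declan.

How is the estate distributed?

Petra: ₹2,400,000; Uma: ₹2,400,000; Gideon: ₹800,000; Oona: ₹800,000; Idris: ₹800,000; Zofia: ₹600,000; Ulla: ₹600,000; Jarrah: ₹600,000; Greta: ₹600,000; Aditi: ₹1,200,000; Reuben: ₹1,200,000

The spouse counts as an additional share at the children's level, so there are 5 primary shares of ₹2,400,000. Petra takes one such share (₹2,400,000).
The children's combined portion (₹9,600,000) is divided into 4 shares of ₹2,400,000: Uma takes ₹2,400,000; Briar's ₹2,400,000 share passes to Briar's issue; Isolde's ₹2,400,000 share passes to Isolde's issue; Orsolya's ₹2,400,000 share passes to Orsolya's issue.
Briar's share (₹2,400,000) is divided into 3 shares of ₹800,000: Gideon, Oona, and Idris each take ₹800,000.
Isolde's share (₹2,400,000) is divided into 4 shares of ₹600,000: Zofia, Ulla, Jarrah, and Greta each take ₹600,000.
Orsolya's share (₹2,400,000) is divided into 2 shares of ₹1,200,000: Aditi and Reuben each take ₹1,200,000.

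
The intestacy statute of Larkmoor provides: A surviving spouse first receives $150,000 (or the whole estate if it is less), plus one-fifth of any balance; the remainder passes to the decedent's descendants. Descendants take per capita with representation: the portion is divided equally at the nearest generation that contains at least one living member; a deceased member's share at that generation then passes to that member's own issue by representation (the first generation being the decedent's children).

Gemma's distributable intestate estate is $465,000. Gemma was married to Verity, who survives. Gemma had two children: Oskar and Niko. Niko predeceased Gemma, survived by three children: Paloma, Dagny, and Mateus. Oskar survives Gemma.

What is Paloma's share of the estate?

Verity first takes $150,000, leaving a balance of $315,000. Verity then takes one-fifth of the balance ($63,000), for a total of $213,000. The remaining $252,000 passes to the descendants.
The descendants' portion ($252,000) is divided into 2 shares of $126,000: Oskar takes $126,000; Niko's $126,000 share passes to Niko's issue.
Niko's share ($126,000) is divided into 3 shares of $42,000: Paloma, Dagny, and Mateus each take $42,000.

Paloma receives $42,000.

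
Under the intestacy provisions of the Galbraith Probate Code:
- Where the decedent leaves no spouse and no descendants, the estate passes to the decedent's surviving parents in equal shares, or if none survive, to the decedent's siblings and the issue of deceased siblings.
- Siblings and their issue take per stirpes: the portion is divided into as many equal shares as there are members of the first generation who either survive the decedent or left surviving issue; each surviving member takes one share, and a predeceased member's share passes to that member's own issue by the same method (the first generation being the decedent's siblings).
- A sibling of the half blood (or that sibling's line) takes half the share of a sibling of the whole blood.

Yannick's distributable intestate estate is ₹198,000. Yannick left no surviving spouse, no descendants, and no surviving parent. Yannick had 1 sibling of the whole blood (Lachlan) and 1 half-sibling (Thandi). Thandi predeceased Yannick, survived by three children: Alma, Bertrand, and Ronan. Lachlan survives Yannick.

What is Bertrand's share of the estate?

Bertrand receives ₹22,000.

The entire ₹198,000 passes to the siblings and their issue.
Counting each half-blood sibling's line as half a unit, there are 3/2 units in ₹198,000, so one unit is ₹132,000. Whole-blood lines (Lachlan) take ₹132,000 each; half-blood lines (Thandi) take ₹66,000 each.
Thandi's share (₹66,000) is divided into 3 shares of ₹22,000: Alma, Bertrand, and Ronan each take ₹22,000.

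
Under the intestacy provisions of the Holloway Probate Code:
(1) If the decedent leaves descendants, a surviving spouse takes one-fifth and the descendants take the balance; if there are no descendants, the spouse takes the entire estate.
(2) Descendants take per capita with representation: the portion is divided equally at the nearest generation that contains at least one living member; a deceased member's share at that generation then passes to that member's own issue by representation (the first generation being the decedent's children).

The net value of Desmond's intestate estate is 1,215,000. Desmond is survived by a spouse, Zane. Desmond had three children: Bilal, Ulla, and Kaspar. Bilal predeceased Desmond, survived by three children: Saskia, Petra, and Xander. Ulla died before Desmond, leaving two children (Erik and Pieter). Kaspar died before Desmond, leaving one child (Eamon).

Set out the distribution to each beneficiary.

Zane: 243,000; Saskia: 162,000; Petra: 162,000; Xander: 162,000; Erik: 162,000; Pieter: 162,000; Eamon: 162,000

Zane takes one-fifth of 1,215,000 = 243,000. The remaining 972,000 passes to the descendants.
No child survives, so the initial division is made at the grandchildren's generation.
The descendants' portion (972,000) is divided into 6 shares of 162,000: Saskia, Petra, Xander, Erik, Pieter, and Eamon each take 162,000.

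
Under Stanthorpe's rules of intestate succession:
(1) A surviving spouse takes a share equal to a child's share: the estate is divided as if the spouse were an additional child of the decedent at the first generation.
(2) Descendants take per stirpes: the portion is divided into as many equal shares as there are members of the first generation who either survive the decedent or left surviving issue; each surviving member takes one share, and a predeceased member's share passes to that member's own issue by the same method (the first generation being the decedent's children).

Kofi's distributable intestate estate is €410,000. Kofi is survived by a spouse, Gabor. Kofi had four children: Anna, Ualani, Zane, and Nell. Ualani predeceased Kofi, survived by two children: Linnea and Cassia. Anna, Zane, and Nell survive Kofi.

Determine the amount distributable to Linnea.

The spouse counts as an additional share at the children's level, so there are 5 primary shares of €82,000. Gabor takes one such share (€82,000).
The children's combined portion (€328,000) is divided into 4 shares of €82,000: Anna, Zane, and Nell each take €82,000; Ualani's €82,000 share passes to Ualani's issue.
Ualani's share (€82,000) is divided into 2 shares of €41,000: Linnea and Cassia each take €41,000.

Linnea receives €41,000.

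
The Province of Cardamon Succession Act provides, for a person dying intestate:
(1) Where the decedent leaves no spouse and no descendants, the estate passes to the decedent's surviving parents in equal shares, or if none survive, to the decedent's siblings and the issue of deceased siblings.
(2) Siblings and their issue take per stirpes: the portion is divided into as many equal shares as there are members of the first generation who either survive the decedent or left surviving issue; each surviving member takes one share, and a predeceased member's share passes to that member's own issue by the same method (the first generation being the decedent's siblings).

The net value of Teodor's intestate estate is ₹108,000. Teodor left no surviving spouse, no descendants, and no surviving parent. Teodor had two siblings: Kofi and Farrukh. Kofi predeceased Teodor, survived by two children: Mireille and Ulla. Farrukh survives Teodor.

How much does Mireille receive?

Mireille receives ₹27,000.

The entire ₹108,000 passes to the siblings and their issue.
That amount (₹108,000) is divided into 2 shares of ₹54,000: Farrukh takes ₹54,000; Kofi's ₹54,000 share passes to Kofi's issue.
Kofi's share (₹54,000) is divided into 2 shares of ₹27,000: Mireille and Ulla each take ₹27,000.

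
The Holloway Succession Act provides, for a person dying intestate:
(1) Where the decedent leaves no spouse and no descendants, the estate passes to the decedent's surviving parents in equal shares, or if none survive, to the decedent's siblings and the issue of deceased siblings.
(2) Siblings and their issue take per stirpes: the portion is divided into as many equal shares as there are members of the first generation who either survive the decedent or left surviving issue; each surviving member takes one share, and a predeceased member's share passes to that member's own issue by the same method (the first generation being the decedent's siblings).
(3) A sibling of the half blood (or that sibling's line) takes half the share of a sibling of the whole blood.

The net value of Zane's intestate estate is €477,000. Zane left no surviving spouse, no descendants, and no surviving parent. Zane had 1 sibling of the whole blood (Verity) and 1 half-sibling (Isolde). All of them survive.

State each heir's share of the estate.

The entire €477,000 passes to the siblings and their issue.
Counting each half-blood sibling's line as half a unit, there are 3/2 units in €477,000, so one unit is €318,000. Whole-blood lines (Verity) take €318,000 each; half-blood lines (Isolde) take €159,000 each.

Verity: €318,000; Isolde: €159,000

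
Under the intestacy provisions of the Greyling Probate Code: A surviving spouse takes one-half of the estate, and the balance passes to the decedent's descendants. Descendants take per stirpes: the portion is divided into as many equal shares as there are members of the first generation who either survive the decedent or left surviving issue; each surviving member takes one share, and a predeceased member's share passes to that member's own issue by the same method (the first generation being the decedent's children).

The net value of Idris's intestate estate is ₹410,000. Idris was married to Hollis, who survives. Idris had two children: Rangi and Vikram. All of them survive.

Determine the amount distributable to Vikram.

Vikram receives ₹102,500.

Hollis takes one-half of ₹410,000 = ₹205,000. The remaining ₹205,000 passes to the descendants.
The descendants' portion (₹205,000) is divided into 2 shares of ₹102,500: Rangi and Vikram each take ₹102,500.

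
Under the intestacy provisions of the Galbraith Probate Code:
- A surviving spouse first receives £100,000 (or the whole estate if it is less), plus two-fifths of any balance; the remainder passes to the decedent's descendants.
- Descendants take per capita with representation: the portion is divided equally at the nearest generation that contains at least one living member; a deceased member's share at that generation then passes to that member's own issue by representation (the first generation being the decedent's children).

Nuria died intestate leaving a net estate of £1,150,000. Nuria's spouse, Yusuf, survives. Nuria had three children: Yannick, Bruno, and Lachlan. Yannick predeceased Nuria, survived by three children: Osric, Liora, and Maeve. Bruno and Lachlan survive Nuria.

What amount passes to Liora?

Yusuf first takes £100,000, leaving a balance of £1,050,000. Yusuf then takes two-fifths of the balance (£420,000), for a total of £520,000. The remaining £630,000 passes to the descendants.
The descendants' portion (£630,000) is divided into 3 shares of £210,000: Bruno and Lachlan each take £210,000; Yannick's £210,000 share passes to Yannick's issue.
Yannick's share (£210,000) is divided into 3 shares of £70,000: Osric, Liora, and Maeve each take £70,000.

Liora receives £70,000.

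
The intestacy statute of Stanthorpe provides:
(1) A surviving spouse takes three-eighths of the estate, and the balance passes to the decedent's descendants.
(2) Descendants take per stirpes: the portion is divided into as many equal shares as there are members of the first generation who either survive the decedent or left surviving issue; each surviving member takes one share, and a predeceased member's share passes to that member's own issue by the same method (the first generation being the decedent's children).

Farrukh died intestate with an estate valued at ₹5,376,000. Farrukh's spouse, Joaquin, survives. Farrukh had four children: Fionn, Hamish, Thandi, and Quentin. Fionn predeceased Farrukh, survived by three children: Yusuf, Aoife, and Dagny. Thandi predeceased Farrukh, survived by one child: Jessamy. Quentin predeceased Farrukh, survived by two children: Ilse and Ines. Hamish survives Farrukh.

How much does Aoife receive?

Aoife receives ₹280,000.

Joaquin takes three-eighths of ₹5,376,000 = ₹2,016,000. The remaining ₹3,360,000 passes to the descendants.
The descendants' portion (₹3,360,000) is divided into 4 shares of ₹840,000: Hamish takes ₹840,000; Fionn's ₹840,000 share passes to Fionn's issue; Thandi's ₹840,000 share passes to Thandi's issue; Quentin's ₹840,000 share passes to Quentin's issue.
Fionn's share (₹840,000) is divided into 3 shares of ₹280,000: Yusuf, Aoife, and Dagny each take ₹280,000.
Thandi's share (₹840,000) passes entirely to Jessamy.
Quentin's share (₹840,000) is divided into 2 shares of ₹420,000: Ilse and Ines each take ₹420,000.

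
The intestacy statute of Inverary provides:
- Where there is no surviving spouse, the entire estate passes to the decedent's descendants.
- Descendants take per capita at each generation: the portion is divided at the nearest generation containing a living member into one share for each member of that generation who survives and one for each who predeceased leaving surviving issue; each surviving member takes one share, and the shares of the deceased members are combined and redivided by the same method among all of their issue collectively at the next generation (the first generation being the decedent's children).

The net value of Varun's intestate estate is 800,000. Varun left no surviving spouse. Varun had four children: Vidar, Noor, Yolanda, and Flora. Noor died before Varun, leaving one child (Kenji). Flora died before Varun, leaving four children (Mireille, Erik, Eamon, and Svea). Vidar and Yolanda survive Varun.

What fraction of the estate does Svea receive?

Svea receives 1/10 of the estate.

The entire 800,000 passes to the descendants.
That amount (800,000) is divided at the children's generation into 4 shares of 200,000. Vidar and Yolanda each take 200,000. The 2 shares of the deceased (Noor and Flora) are combined into a pool of 400,000.
That pool (400,000) is divided at the grandchildren's generation equally among Kenji, Mireille, Erik, Eamon, and Svea: 80,000 each.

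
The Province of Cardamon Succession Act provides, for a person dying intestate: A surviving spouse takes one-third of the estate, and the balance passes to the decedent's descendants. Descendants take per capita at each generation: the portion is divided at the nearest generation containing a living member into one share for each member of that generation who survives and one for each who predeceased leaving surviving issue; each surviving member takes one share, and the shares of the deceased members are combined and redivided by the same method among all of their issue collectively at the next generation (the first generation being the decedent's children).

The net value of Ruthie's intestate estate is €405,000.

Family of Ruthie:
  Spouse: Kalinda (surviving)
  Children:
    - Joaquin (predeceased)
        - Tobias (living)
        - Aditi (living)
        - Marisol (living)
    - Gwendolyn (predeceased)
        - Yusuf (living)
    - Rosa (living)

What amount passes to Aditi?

Aditi receives €45,000.

Kalinda takes one-third of €405,000 = €135,000. The remaining €270,000 passes to the descendants.
The descendants' portion (€270,000) is divided at the children's generation into 3 shares of €90,000. Rosa takes €90,000. The 2 shares of the deceased (Joaquin and Gwendolyn) are combined into a pool of €180,000.
That pool (€180,000) is divided at the grandchildren's generation equally among Tobias, Aditi, Marisol, and Yusuf: €45,000 each.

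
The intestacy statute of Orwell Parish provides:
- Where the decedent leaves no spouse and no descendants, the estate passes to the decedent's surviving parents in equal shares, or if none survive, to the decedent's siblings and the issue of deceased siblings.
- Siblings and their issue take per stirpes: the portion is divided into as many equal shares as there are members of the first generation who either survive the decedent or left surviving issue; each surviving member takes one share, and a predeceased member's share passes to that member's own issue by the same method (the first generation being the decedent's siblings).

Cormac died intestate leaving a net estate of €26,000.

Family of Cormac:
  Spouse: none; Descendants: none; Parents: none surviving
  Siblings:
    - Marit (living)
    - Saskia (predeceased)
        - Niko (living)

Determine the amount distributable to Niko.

The entire €26,000 passes to the siblings and their issue.
That amount (€26,000) is divided into 2 shares of €13,000: Marit takes €13,000; Saskia's €13,000 share passes to Saskia's issue.
Saskia's share (€13,000) passes entirely to Niko.

Niko receives €13,000.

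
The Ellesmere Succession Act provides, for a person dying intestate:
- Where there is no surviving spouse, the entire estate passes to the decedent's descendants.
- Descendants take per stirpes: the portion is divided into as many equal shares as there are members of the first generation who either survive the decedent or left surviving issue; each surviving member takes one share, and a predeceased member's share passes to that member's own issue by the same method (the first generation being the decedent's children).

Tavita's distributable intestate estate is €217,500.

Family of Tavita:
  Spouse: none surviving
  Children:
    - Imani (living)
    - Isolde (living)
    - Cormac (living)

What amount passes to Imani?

The entire €217,500 passes to the descendants.
That amount (€217,500) is divided into 3 shares of €72,500: Imani, Isolde, and Cormac each take €72,500.

Imani receives €72,500.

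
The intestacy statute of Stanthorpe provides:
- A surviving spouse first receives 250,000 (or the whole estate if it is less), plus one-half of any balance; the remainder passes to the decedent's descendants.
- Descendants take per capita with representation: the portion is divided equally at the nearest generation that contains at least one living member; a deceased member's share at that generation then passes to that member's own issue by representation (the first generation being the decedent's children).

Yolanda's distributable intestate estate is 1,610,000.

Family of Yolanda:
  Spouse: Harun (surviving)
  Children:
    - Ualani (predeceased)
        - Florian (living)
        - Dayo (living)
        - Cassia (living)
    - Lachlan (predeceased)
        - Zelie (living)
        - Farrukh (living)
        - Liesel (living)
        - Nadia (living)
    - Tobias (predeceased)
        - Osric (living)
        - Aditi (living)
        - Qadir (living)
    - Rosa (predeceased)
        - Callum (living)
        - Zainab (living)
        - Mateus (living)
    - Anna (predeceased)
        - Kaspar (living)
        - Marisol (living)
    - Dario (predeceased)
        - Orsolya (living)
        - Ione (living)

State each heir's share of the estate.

Harun: 930,000; Florian: 40,000; Dayo: 40,000; Cassia: 40,000; Zelie: 40,000; Farrukh: 40,000; Liesel: 40,000; Nadia: 40,000; Osric: 40,000; Aditi: 40,000; Qadir: 40,000; Callum: 40,000; Zainab: 40,000; Mateus: 40,000; Kaspar: 40,000; Marisol: 40,000; Orsolya: 40,000; Ione: 40,000

Harun first takes 250,000, leaving a balance of 1,360,000. Harun then takes one-half of the balance (680,000), for a total of 930,000. The remaining 680,000 passes to the descendants.
No child survives, so the initial division is made at the grandchildren's generation.
The descendants' portion (680,000) is divided into 17 shares of 40,000: Florian, Dayo, Cassia, Zelie, Farrukh, Liesel, Nadia, Osric, Aditi, Qadir, Callum, Zainab, Mateus, Kaspar, Marisol, Orsolya, and Ione each take 40,000.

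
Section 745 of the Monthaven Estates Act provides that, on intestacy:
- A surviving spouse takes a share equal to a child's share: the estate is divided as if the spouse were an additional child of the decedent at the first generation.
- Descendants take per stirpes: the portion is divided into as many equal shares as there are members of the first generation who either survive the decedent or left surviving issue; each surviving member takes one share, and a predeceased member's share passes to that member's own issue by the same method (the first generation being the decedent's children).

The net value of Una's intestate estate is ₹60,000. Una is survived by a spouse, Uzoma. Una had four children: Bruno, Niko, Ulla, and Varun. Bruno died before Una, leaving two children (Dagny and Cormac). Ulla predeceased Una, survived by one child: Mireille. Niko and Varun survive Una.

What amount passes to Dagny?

Dagny receives ₹6,000.

The spouse counts as an additional share at the children's level, so there are 5 primary shares of ₹12,000. Uzoma takes one such share (₹12,000).
The children's combined portion (₹48,000) is divided into 4 shares of ₹12,000: Niko and Varun each take ₹12,000; Bruno's ₹12,000 share passes to Bruno's issue; Ulla's ₹12,000 share passes to Ulla's issue.
Bruno's share (₹12,000) is divided into 2 shares of ₹6,000: Dagny and Cormac each take ₹6,000.
Ulla's share (₹12,000) passes entirely to Mireille.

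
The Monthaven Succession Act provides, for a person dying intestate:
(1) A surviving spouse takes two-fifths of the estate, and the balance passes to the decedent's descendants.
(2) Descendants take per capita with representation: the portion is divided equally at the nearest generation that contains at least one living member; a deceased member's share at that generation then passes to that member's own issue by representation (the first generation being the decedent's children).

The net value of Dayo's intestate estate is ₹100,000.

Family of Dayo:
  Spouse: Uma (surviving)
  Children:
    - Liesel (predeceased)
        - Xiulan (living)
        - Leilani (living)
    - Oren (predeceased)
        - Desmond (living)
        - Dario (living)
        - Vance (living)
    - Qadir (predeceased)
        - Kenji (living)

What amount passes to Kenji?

Kenji receives ₹10,000.

Uma takes two-fifths of ₹100,000 = ₹40,000. The remaining ₹60,000 passes to the descendants.
No child survives, so the initial division is made at the grandchildren's generation.
The descendants' portion (₹60,000) is divided into 6 shares of ₹10,000: Xiulan, Leilani, Desmond, Dario, Vance, and Kenji each take ₹10,000.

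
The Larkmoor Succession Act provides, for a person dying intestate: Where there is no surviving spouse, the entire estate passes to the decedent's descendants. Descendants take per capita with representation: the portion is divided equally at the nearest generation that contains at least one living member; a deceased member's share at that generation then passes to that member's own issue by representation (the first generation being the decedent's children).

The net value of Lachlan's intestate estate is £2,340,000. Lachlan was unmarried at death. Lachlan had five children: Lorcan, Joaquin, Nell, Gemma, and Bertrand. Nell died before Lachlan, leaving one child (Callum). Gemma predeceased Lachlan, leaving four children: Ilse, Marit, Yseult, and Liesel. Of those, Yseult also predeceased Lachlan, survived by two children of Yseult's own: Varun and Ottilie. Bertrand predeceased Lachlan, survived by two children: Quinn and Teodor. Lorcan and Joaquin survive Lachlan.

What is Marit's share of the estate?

Marit receives £117,000.

The entire £2,340,000 passes to the descendants.
That amount (£2,340,000) is divided into 5 shares of £468,000: Lorcan and Joaquin each take £468,000; Nell's £468,000 share passes to Nell's issue; Gemma's £468,000 share passes to Gemma's issue; Bertrand's £468,000 share passes to Bertrand's issue.
Nell's share (£468,000) passes entirely to Callum.
Gemma's share (£468,000) is divided into 4 shares of £117,000: Ilse, Marit, and Liesel each take £117,000; Yseult's £117,000 share passes to Yseult's issue.
Yseult's share (£117,000) is divided into 2 shares of £58,500: Varun and Ottilie each take £58,500.
Bertrand's share (£468,000) is divided into 2 shares of £234,000: Quinn and Teodor each take £234,000.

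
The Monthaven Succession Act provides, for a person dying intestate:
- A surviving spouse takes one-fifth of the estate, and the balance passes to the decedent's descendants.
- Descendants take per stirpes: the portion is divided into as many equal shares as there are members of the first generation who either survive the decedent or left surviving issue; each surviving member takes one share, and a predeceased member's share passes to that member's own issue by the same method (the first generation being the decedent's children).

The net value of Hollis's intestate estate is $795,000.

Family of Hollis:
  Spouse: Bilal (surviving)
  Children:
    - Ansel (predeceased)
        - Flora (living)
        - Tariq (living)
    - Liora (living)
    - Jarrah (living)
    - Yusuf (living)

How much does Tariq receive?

Bilal takes one-fifth of $795,000 = $159,000. The remaining $636,000 passes to the descendants.
The descendants' portion ($636,000) is divided into 4 shares of $159,000: Liora, Jarrah, and Yusuf each take $159,000; Ansel's $159,000 share passes to Ansel's issue.
Ansel's share ($159,000) is divided into 2 shares of $79,500: Flora and Tariq each take $79,500.

Tariq receives $79,500.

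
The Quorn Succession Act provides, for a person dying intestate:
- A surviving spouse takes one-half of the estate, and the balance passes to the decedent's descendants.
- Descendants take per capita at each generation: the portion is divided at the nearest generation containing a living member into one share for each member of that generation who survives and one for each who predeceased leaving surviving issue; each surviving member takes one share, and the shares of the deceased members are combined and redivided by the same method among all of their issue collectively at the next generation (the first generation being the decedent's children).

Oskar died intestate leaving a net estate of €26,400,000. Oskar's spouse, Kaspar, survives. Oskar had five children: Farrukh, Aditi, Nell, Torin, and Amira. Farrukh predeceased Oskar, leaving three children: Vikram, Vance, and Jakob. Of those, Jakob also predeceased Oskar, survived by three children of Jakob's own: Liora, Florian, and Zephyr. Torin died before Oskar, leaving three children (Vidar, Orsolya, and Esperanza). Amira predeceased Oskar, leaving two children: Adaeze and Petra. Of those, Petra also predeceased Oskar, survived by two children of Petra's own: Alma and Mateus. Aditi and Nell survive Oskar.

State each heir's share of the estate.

Kaspar takes one-half of €26,400,000 = €13,200,000. The remaining €13,200,000 passes to the descendants.
The descendants' portion (€13,200,000) is divided at the children's generation into 5 shares of €2,640,000. Aditi and Nell each take €2,640,000. The 3 shares of the deceased (Farrukh, Torin, and Amira) are combined into a pool of €7,920,000.
That pool (€7,920,000) is divided at the grandchildren's generation into 8 shares of €990,000. Vikram, Vance, Vidar, Orsolya, Esperanza, and Adaeze each take €990,000. The 2 shares of the deceased (Jakob and Petra) are combined into a pool of €1,980,000.
That pool (€1,980,000) is divided at the great-grandchildren's generation equally among Liora, Florian, Zephyr, Alma, and Mateus: €396,000 each.

Kaspar: €13,200,000; Vikram: €990,000; Vance: €990,000; Liora: €396,000; Florian: €396,000; Zephyr: €396,000; Aditi: €2,640,000; Nell: €2,640,000; Vidar: €990,000; Orsolya: €990,000; Esperanza: €990,000; Adaeze: €990,000; Alma: €396,000; Mateus: €396,000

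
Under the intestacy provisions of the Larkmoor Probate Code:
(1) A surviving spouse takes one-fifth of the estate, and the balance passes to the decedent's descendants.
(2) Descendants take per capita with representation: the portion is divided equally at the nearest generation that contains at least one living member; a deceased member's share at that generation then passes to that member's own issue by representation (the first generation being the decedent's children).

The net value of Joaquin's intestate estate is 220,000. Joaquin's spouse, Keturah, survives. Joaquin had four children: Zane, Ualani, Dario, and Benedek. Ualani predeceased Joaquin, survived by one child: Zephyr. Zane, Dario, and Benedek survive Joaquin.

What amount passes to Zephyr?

Zephyr receives 44,000.

Keturah takes one-fifth of 220,000 = 44,000. The remaining 176,000 passes to the descendants.
The descendants' portion (176,000) is divided into 4 shares of 44,000: Zane, Dario, and Benedek each take 44,000; Ualani's 44,000 share passes to Ualani's issue.
Ualani's share (44,000) passes entirely to Zephyr.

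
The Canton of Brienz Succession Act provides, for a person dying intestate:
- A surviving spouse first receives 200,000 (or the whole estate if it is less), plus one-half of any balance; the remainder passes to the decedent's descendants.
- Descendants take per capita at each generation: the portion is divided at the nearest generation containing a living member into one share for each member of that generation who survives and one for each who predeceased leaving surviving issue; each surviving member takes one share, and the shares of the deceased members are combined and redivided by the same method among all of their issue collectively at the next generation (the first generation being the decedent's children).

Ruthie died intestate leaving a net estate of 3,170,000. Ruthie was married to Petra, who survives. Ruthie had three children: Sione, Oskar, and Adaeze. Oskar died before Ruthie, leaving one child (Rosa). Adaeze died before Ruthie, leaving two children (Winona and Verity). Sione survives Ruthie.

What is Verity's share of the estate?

Petra first takes 200,000, leaving a balance of 2,970,000. Petra then takes one-half of the balance (1,485,000), for a total of 1,685,000. The remaining 1,485,000 passes to the descendants.
The descendants' portion (1,485,000) is divided at the children's generation into 3 shares of 495,000. Sione takes 495,000. The 2 shares of the deceased (Oskar and Adaeze) are combined into a pool of 990,000.
That pool (990,000) is divided at the grandchildren's generation equally among Rosa, Winona, and Verity: 330,000 each.

Verity receives 330,000.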